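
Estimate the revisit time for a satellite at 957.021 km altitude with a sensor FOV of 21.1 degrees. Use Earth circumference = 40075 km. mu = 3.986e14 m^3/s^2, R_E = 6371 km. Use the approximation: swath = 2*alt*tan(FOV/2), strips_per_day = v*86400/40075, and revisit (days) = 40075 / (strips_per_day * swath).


swath = 2*957.021*tan(0.1841322) = 356.4747 km
v = sqrt(mu/r) = 7375.2253 m/s = 7.3752 km/s
strips/day = v*86400/40075 = 7.3752*86400/40075 = 15.9007
coverage/day = strips * swath = 15.9007 * 356.4747 = 5668.1875 km
revisit = 40075 / 5668.1875 = 7.0702 days

7.0702 days


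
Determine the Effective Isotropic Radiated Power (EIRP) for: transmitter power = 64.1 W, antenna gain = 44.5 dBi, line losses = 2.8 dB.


Pt = 64.1 W = 18.0686 dBW
EIRP = Pt_dBW + Gt - losses = 18.0686 + 44.5 - 2.8 = 59.7686 dBW

59.7686 dBW


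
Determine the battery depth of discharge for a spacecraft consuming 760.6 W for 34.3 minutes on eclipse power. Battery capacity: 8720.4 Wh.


E_used = P * t / 60 = 760.6 * 34.3 / 60 = 434.8097 Wh
DOD = E_used / E_total * 100 = 434.8097 / 8720.4 * 100
DOD = 4.9861 %

4.9861 %


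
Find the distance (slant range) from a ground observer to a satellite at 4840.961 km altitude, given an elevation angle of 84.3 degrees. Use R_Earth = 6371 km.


h = 4840.961 km, el = 84.3 deg
d = -R_E*sin(el) + sqrt((R_E*sin(el))^2 + 2*R_E*h + h^2)
d = -6371.0000*sin(1.4713) + sqrt((6371.0000*0.9950556)^2 + 2*6371.0000*4840.961 + 4840.961^2)
d = 4854.5921 km

4854.5921 km


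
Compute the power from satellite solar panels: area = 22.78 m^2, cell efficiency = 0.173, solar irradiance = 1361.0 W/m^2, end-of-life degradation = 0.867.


P = area * eta * S * degradation
P = 22.78 * 0.173 * 1361.0 * 0.867
P = 4650.2580 W

4650.2580 W


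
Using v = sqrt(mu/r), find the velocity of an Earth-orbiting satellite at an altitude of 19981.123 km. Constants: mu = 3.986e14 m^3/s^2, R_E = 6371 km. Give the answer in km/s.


r = R_E + alt = 6371.0 + 19981.123 = 26352.1230 km = 2.6352123e+07 m
v = sqrt(mu/r) = sqrt(3.986e14 / 2.6352123e+07) = 3889.2051 m/s = 3.8892 km/s

3.8892 km/s


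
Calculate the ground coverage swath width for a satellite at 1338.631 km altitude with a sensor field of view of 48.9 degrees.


FOV = 48.9 deg = 0.853466 rad
swath = 2 * alt * tan(FOV/2) = 2 * 1338.631 * tan(0.426733)
swath = 2 * 1338.631 * 0.4546728
swath = 1217.2781 km

1217.2781 km


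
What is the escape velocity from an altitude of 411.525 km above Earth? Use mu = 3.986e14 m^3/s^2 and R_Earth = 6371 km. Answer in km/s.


r = 6371.0 + 411.525 = 6782.5250 km = 6.782525e+06 m
v_esc = sqrt(2*mu/r) = sqrt(2*3.986e14 / 6.782525e+06)
v_esc = 10841.4643 m/s = 10.8415 km/s

10.8415 km/s


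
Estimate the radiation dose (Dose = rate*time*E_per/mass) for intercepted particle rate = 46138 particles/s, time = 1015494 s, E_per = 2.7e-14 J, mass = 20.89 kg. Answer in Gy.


Total energy deposited = rate * time * E_per
  = 46138 * 1015494 * 2.7e-14 = 0.001265027 J
Dose = E_total / mass = 0.001265027 / 20.89
Dose = 6.0556595e-05 Gy

6.0557e-05 Gy


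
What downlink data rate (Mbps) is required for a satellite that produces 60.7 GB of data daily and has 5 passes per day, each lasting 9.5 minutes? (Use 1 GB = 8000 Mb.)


total contact time = 5 * 9.5 * 60 = 2850.0000 s
data = 60.7 GB = 485600.0000 Mb
rate = 485600.0000 / 2850.0000 = 170.3860 Mbps

170.3860 Mbps


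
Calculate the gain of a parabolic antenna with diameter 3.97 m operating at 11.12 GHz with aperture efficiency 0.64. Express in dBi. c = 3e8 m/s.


lambda = c/f = 3e8 / 1.112e+10 = 0.02697842 m
G = eta*(pi*D/lambda)^2 = 0.64*(pi*3.97/0.02697842)^2
G = 136781.6373 (linear)
G = 10*log10(136781.6373) = 51.3603 dBi

51.3603 dBi


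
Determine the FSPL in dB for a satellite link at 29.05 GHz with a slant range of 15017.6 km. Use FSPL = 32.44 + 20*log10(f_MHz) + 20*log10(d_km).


f = 29.05 GHz = 29050.0000 MHz
d = 15017.6 km
FSPL = 32.44 + 20*log10(29050.0000) + 20*log10(15017.6)
FSPL = 32.44 + 89.2629 + 83.5320
FSPL = 205.2349 dB

205.2349 dB


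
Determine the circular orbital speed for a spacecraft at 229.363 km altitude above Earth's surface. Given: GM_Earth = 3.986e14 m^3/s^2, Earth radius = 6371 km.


r = R_E + alt = 6371.0 + 229.363 = 6600.3630 km = 6.600363e+06 m
v = sqrt(mu/r) = sqrt(3.986e14 / 6.600363e+06) = 7771.1401 m/s = 7.7711 km/s

7.7711 km/s


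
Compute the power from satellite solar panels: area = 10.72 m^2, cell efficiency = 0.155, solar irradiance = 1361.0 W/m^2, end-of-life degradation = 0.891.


P = area * eta * S * degradation
P = 10.72 * 0.155 * 1361.0 * 0.891
P = 2014.9409 W

2014.9409 W


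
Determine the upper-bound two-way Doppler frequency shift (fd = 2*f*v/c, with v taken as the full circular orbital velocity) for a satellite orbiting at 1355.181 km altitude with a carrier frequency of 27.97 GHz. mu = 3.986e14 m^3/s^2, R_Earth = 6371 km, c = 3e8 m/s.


r = 7.726181e+06 m
v = sqrt(mu/r) = 7182.6749 m/s (worst-case radial velocity)
f = 27.97 GHz = 2.797e+10 Hz
fd = 2*f*v/c = 2*2.797e+10*7182.6749/3.0e+08
fd = 1.3393294e+06 Hz

1.3393e+06 Hz


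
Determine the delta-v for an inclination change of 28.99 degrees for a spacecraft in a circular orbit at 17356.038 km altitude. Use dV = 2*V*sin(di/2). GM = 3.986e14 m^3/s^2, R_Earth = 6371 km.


r = 23727.0380 km = 2.3727038e+07 m
V = sqrt(mu/r) = 4098.7071 m/s
di = 28.99 deg = 0.505971 rad
dV = 2*V*sin(di/2) = 2*4098.7071*sin(0.2529855)
dV = 2051.7760 m/s = 2.0518 km/s

2.0518 km/s


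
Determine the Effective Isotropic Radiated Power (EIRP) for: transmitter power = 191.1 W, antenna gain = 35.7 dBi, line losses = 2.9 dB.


Pt = 191.1 W = 22.8126 dBW
EIRP = Pt_dBW + Gt - losses = 22.8126 + 35.7 - 2.9 = 55.6126 dBW

55.6126 dBW


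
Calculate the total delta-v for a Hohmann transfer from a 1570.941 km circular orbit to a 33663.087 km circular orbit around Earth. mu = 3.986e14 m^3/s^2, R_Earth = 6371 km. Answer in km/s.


r1 = 7941.9410 km = 7.941941e+06 m
r2 = 40034.0870 km = 4.0034087e+07 m
dv1 = sqrt(mu/r1)*(sqrt(2*r2/(r1+r2)) - 1) = 2067.7135 m/s
dv2 = sqrt(mu/r2)*(1 - sqrt(2*r1/(r1+r2))) = 1339.7959 m/s
total dv = |dv1| + |dv2| = 2067.7135 + 1339.7959 = 3407.5095 m/s = 3.4075 km/s

3.4075 km/s


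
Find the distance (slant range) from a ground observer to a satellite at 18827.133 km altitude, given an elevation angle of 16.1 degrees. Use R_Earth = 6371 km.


h = 18827.133 km, el = 16.1 deg
d = -R_E*sin(el) + sqrt((R_E*sin(el))^2 + 2*R_E*h + h^2)
d = -6371.0000*sin(0.280998) + sqrt((6371.0000*0.2773147)^2 + 2*6371.0000*18827.133 + 18827.133^2)
d = 22676.5863 km

22676.5863 km


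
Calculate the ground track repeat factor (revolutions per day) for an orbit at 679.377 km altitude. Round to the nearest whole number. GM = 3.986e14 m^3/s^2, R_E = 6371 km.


r = 7.050377e+06 m
T = 2*pi*sqrt(r^3/mu) = 5891.5522 s = 98.1925 min
revs/day = 1440 / 98.1925 = 14.6651
Rounded: 15 revolutions per day

15 revolutions per day


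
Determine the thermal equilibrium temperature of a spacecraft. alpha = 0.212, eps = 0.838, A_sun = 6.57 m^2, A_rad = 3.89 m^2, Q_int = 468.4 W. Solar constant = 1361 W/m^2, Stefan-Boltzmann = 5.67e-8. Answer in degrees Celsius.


Numerator = alpha*S*A_sun + Q_int = 0.212*1361*6.57 + 468.4 = 2364.0552 W
Denominator = eps*sigma*A_rad = 0.838*5.67e-8*3.89 = 1.8483179e-07 W/K^4
T^4 = 1.2790306e+10 K^4
T = 336.2949 K = 63.1449 C

63.1449 degrees Celsius


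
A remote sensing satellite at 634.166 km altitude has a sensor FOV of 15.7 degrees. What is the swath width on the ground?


FOV = 15.7 deg = 0.2740167 rad
swath = 2 * alt * tan(FOV/2) = 2 * 634.166 * tan(0.1370083)
swath = 2 * 634.166 * 0.1378721
swath = 174.8676 km

174.8676 km


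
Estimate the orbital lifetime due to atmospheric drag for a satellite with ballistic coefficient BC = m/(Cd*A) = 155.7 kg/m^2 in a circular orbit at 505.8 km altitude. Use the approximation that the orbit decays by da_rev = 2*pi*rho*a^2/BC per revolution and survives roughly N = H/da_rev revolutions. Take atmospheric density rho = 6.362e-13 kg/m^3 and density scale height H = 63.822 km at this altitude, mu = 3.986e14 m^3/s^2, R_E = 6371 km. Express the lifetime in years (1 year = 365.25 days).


a = R_E + alt = 6876.8000 km = 6.8768e+06 m
da_rev = 2*pi*rho*a^2/BC = 2*pi*6.362e-13*(6.8768e+06)^2/155.7 = 1.214109 m per revolution
N = H/da_rev = 63822.0000 m / 1.214109 m = 52566.9406 revolutions
P = 2*pi*sqrt(a^3/mu) = 5675.3260 s
lifetime = N*P = 52566.9406 * 5675.3260 = 2.9833452e+08 s = 3452.9459 days
years = 3452.9459 / 365.25 = 9.4537 years

9.4537 years


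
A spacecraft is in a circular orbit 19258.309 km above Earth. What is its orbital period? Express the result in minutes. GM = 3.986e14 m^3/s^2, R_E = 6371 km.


r = 25629.3090 km = 2.5629309e+07 m
T = 2*pi*sqrt(r^3/mu) = 2*pi*sqrt(1.6834906e+22 / 3.986e14)
T = 40833.4963 s = 680.5583 min

680.5583 minutes


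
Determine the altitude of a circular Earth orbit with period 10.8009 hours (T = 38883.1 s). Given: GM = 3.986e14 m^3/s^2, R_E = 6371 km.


T = 38883.1 s
r = (mu*T^2/(4*pi^2))^(1/3) = (3.986e14 * 38883.1^2 / (4*pi^2))^(1/3)
r = 2.4806554e+07 m = 24806.5541 km
alt = r - R_E = 24806.5541 - 6371 = 18435.5541 km

18435.5541 km


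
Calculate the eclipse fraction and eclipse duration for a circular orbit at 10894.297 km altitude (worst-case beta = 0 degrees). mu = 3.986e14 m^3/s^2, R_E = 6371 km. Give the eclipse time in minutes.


r = 17265.2970 km
T = 376.2886 min
Eclipse fraction = arcsin(R_E/r)/pi = arcsin(6371.0000/17265.2970)/pi
= arcsin(0.3690061)/pi = 0.1203019
Eclipse duration = 0.1203019 * 376.2886 = 45.2682 min

45.2682 minutes


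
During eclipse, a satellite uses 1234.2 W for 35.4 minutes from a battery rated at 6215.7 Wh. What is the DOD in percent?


E_used = P * t / 60 = 1234.2 * 35.4 / 60 = 728.1780 Wh
DOD = E_used / E_total * 100 = 728.1780 / 6215.7 * 100
DOD = 11.7151 %

11.7151 %


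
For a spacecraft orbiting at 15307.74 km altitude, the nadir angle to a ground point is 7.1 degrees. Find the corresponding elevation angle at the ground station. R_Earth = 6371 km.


r = R_E + alt = 21678.7400 km
Law of sines in the satellite / Earth-center / ground-point triangle:
  sin(nadir)/R_E = sin(90 + el)/r  =>  cos(el) = (r/R_E)*sin(nadir)
cos(el) = (21678.7400 / 6371.0000) * sin(7.1 deg) = 0.4205814
el = arccos(0.4205814) = 65.1287 deg
(Earth-central angle = 90 - nadir - el = 17.7713 deg)

65.1287 degrees


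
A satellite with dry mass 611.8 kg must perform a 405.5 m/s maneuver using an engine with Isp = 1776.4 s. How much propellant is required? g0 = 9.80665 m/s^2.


ve = Isp * g0 = 1776.4 * 9.80665 = 17420.533060 m/s
mass ratio = exp(dv/ve) = exp(405.5/17420.533060) = 1.02355016
m_prop = m_dry * (mr - 1) = 611.8 * (1.02355016 - 1)
m_prop = 14.4080 kg

14.4080 kg


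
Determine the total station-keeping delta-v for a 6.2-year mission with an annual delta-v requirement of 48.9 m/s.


dV = rate * years = 48.9 * 6.2
dV = 303.1800 m/s

303.1800 m/s


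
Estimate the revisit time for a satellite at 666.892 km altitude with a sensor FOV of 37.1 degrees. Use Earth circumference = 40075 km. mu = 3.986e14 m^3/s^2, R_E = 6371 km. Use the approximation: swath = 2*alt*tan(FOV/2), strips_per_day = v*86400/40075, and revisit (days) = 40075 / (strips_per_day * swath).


swath = 2*666.892*tan(0.3237586) = 447.5725 km
v = sqrt(mu/r) = 7525.7077 m/s = 7.5257 km/s
strips/day = v*86400/40075 = 7.5257*86400/40075 = 16.2251
coverage/day = strips * swath = 16.2251 * 447.5725 = 7261.9118 km
revisit = 40075 / 7261.9118 = 5.5185 days

5.5185 days


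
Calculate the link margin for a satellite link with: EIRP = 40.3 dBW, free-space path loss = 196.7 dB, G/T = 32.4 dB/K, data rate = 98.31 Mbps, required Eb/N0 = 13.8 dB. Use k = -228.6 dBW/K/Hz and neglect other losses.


C/N0 = EIRP - FSPL + G/T - k = 40.3 - 196.7 + 32.4 - (-228.6)
C/N0 = 104.6000 dB-Hz
R_b = 98.31 Mbps = 9.831e+07 bps -> 10*log10(R_b) = 79.9260 dB-Hz
Eb/N0 = C/N0 - 10*log10(R_b) = 104.6000 - 79.9260 = 24.6740 dB
Margin = Eb/N0 - Eb/N0_req = 24.6740 - 13.8 = 10.8740 dB (link closes)

10.8740 dB


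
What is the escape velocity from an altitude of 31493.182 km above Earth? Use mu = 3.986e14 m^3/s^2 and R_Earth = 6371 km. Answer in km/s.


r = 6371.0 + 31493.182 = 37864.1820 km = 3.7864182e+07 m
v_esc = sqrt(2*mu/r) = sqrt(2*3.986e14 / 3.7864182e+07)
v_esc = 4588.4854 m/s = 4.5885 km/s

4.5885 km/s


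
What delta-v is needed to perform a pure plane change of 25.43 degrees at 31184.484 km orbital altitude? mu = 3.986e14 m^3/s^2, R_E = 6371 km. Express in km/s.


r = 37555.4840 km = 3.7555484e+07 m
V = sqrt(mu/r) = 3257.8566 m/s
di = 25.43 deg = 0.4438372 rad
dV = 2*V*sin(di/2) = 2*3257.8566*sin(0.2219186)
dV = 1434.1188 m/s = 1.4341 km/s

1.4341 km/s


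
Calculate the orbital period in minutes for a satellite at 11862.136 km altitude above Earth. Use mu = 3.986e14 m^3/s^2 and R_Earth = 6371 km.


r = 18233.1360 km = 1.8233136e+07 m
T = 2*pi*sqrt(r^3/mu) = 2*pi*sqrt(6.0615559e+21 / 3.986e14)
T = 24502.0983 s = 408.3683 min

408.3683 minutes


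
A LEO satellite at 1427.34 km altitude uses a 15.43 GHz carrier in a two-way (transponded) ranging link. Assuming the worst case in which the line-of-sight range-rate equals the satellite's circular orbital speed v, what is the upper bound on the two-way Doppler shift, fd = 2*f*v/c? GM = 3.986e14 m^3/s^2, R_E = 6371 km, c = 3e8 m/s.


r = 7.79834e+06 m
v = sqrt(mu/r) = 7149.3666 m/s (worst-case radial velocity)
f = 15.43 GHz = 1.543e+10 Hz
fd = 2*f*v/c = 2*1.543e+10*7149.3666/3.0e+08
fd = 735431.5060 Hz

735431.5060 Hz


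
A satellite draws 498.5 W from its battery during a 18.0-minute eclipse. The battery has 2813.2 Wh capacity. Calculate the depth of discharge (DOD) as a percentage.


E_used = P * t / 60 = 498.5 * 18.0 / 60 = 149.5500 Wh
DOD = E_used / E_total * 100 = 149.5500 / 2813.2 * 100
DOD = 5.3160 %

5.3160 %


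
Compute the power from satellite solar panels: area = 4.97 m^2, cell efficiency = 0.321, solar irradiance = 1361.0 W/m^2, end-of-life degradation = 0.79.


P = area * eta * S * degradation
P = 4.97 * 0.321 * 1361.0 * 0.79
P = 1715.3259 W

1715.3259 W


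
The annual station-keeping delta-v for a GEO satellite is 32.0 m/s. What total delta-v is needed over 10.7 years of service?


dV = rate * years = 32.0 * 10.7
dV = 342.4000 m/s

342.4000 m/s


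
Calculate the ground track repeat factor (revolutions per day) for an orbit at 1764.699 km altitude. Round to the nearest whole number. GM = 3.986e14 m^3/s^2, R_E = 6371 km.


r = 8.135699e+06 m
T = 2*pi*sqrt(r^3/mu) = 7303.0375 s = 121.7173 min
revs/day = 1440 / 121.7173 = 11.8307
Rounded: 12 revolutions per day

12 revolutions per day


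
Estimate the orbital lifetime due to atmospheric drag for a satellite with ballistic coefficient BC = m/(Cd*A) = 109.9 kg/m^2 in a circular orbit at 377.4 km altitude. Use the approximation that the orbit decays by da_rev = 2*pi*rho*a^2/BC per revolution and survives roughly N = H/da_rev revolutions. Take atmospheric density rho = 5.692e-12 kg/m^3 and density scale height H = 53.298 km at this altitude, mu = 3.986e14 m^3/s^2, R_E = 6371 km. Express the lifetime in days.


a = R_E + alt = 6748.4000 km = 6.7484e+06 m
da_rev = 2*pi*rho*a^2/BC = 2*pi*5.692e-12*(6.7484e+06)^2/109.9 = 14.820017 m per revolution
N = H/da_rev = 53298.0000 m / 14.820017 m = 3596.3522 revolutions
P = 2*pi*sqrt(a^3/mu) = 5517.1202 s
lifetime = N*P = 3596.3522 * 5517.1202 = 1.9841507e+07 s = 229.6471 days

229.6471 days


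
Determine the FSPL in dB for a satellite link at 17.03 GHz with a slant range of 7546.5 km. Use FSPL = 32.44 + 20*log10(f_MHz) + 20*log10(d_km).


f = 17.03 GHz = 17030.0000 MHz
d = 7546.5 km
FSPL = 32.44 + 20*log10(17030.0000) + 20*log10(7546.5)
FSPL = 32.44 + 84.6243 + 77.5549
FSPL = 194.6192 dB

194.6192 dB


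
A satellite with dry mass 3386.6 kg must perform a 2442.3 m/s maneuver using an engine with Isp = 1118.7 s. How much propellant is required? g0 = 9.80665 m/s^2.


ve = Isp * g0 = 1118.7 * 9.80665 = 10970.699355 m/s
mass ratio = exp(dv/ve) = exp(2442.3/10970.699355) = 1.24934606
m_prop = m_dry * (mr - 1) = 3386.6 * (1.24934606 - 1)
m_prop = 844.4354 kg

844.4354 kg


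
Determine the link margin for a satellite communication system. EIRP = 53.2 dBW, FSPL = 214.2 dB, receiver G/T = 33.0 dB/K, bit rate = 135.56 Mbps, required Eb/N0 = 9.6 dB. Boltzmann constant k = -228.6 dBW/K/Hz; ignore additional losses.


C/N0 = EIRP - FSPL + G/T - k = 53.2 - 214.2 + 33.0 - (-228.6)
C/N0 = 100.6000 dB-Hz
R_b = 135.56 Mbps = 1.3556e+08 bps -> 10*log10(R_b) = 81.3213 dB-Hz
Eb/N0 = C/N0 - 10*log10(R_b) = 100.6000 - 81.3213 = 19.2787 dB
Margin = Eb/N0 - Eb/N0_req = 19.2787 - 9.6 = 9.6787 dB (link closes)

9.6787 dB


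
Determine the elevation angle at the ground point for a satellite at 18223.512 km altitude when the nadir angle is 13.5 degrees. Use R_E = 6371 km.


r = R_E + alt = 24594.5120 km
Law of sines in the satellite / Earth-center / ground-point triangle:
  sin(nadir)/R_E = sin(90 + el)/r  =>  cos(el) = (r/R_E)*sin(nadir)
cos(el) = (24594.5120 / 6371.0000) * sin(13.5 deg) = 0.901189
el = arccos(0.901189) = 25.6852 deg
(Earth-central angle = 90 - nadir - el = 50.8148 deg)

25.6852 degrees


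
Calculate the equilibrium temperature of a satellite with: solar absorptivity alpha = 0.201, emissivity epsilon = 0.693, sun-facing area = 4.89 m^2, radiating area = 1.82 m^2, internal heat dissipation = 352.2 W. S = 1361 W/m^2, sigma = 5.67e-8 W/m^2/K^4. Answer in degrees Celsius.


Numerator = alpha*S*A_sun + Q_int = 0.201*1361*4.89 + 352.2 = 1689.9133 W
Denominator = eps*sigma*A_rad = 0.693*5.67e-8*1.82 = 7.1513442e-08 W/K^4
T^4 = 2.3630708e+10 K^4
T = 392.0750 K = 118.9250 C

118.9250 degrees Celsius


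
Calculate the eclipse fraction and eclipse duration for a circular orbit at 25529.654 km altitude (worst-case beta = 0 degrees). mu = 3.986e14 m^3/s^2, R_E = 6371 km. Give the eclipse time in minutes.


r = 31900.6540 km
T = 945.0599 min
Eclipse fraction = arcsin(R_E/r)/pi = arcsin(6371.0000/31900.6540)/pi
= arcsin(0.1997138)/pi = 0.06400123
Eclipse duration = 0.06400123 * 945.0599 = 60.4850 min

60.4850 minutes


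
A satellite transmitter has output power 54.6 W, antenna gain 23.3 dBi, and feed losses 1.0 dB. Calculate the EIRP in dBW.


Pt = 54.6 W = 17.3719 dBW
EIRP = Pt_dBW + Gt - losses = 17.3719 + 23.3 - 1.0 = 39.6719 dBW

39.6719 dBW


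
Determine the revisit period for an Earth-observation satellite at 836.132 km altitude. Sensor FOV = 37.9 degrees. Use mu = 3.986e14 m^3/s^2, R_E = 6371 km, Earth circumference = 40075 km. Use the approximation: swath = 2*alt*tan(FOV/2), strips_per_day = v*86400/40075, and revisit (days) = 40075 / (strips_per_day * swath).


swath = 2*836.132*tan(0.3307399) = 574.1748 km
v = sqrt(mu/r) = 7436.8224 m/s = 7.4368 km/s
strips/day = v*86400/40075 = 7.4368*86400/40075 = 16.0335
coverage/day = strips * swath = 16.0335 * 574.1748 = 9206.0167 km
revisit = 40075 / 9206.0167 = 4.3531 days

4.3531 days


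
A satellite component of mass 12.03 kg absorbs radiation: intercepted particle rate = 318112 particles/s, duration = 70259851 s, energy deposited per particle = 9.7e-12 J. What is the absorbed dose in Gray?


Total energy deposited = rate * time * E_per
  = 318112 * 70259851 * 9.7e-12 = 216.7999 J
Dose = E_total / mass = 216.7999 / 12.03
Dose = 18.0216 Gy

18.0216 Gy


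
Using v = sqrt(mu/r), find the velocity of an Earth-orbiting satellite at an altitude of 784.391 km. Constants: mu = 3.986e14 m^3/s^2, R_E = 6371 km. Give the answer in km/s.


r = R_E + alt = 6371.0 + 784.391 = 7155.3910 km = 7.155391e+06 m
v = sqrt(mu/r) = sqrt(3.986e14 / 7.155391e+06) = 7463.6620 m/s = 7.4637 km/s

7.4637 km/s


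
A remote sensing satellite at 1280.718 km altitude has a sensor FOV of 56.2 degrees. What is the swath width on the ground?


FOV = 56.2 deg = 0.980875 rad
swath = 2 * alt * tan(FOV/2) = 2 * 1280.718 * tan(0.4904375)
swath = 2 * 1280.718 * 0.5339503
swath = 1367.6795 km

1367.6795 km


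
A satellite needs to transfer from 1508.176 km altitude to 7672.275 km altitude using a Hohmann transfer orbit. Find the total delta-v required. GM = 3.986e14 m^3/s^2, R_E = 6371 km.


r1 = 7879.1760 km = 7.879176e+06 m
r2 = 14043.2750 km = 1.4043275e+07 m
dv1 = sqrt(mu/r1)*(sqrt(2*r2/(r1+r2)) - 1) = 938.0883 m/s
dv2 = sqrt(mu/r2)*(1 - sqrt(2*r1/(r1+r2))) = 810.6847 m/s
total dv = |dv1| + |dv2| = 938.0883 + 810.6847 = 1748.7730 m/s = 1.7488 km/s

1.7488 km/s


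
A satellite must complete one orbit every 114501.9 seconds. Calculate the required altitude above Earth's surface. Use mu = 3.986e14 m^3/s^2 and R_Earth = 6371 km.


T = 114501.9 s
r = (mu*T^2/(4*pi^2))^(1/3) = (3.986e14 * 114501.9^2 / (4*pi^2))^(1/3)
r = 5.0964486e+07 m = 50964.4859 km
alt = r - R_E = 50964.4859 - 6371 = 44593.4859 km

44593.4859 km


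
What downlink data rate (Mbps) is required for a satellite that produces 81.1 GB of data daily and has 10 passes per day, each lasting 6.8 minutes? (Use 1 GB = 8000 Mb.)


total contact time = 10 * 6.8 * 60 = 4080.0000 s
data = 81.1 GB = 648800.0000 Mb
rate = 648800.0000 / 4080.0000 = 159.0196 Mbps

159.0196 Mbps


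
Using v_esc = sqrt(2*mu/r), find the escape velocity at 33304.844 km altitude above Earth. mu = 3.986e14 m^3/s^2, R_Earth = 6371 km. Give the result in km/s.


r = 6371.0 + 33304.844 = 39675.8440 km = 3.9675844e+07 m
v_esc = sqrt(2*mu/r) = sqrt(2*3.986e14 / 3.9675844e+07)
v_esc = 4482.5027 m/s = 4.4825 km/s

4.4825 km/s


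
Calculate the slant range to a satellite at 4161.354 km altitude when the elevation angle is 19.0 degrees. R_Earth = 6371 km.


h = 4161.354 km, el = 19.0 deg
d = -R_E*sin(el) + sqrt((R_E*sin(el))^2 + 2*R_E*h + h^2)
d = -6371.0000*sin(0.3316126) + sqrt((6371.0000*0.3255682)^2 + 2*6371.0000*4161.354 + 4161.354^2)
d = 6565.4305 km

6565.4305 km


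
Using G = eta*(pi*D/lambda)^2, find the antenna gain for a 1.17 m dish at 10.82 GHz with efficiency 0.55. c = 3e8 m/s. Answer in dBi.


lambda = c/f = 3e8 / 1.082e+10 = 0.02772643 m
G = eta*(pi*D/lambda)^2 = 0.55*(pi*1.17/0.02772643)^2
G = 9665.9862 (linear)
G = 10*log10(9665.9862) = 39.8525 dBi

39.8525 dBi


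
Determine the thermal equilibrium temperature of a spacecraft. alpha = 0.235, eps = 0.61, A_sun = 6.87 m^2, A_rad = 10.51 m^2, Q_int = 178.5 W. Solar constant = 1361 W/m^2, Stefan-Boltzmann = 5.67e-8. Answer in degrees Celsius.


Numerator = alpha*S*A_sun + Q_int = 0.235*1361*6.87 + 178.5 = 2375.7665 W
Denominator = eps*sigma*A_rad = 0.61*5.67e-8*10.51 = 3.6350937e-07 W/K^4
T^4 = 6.5356402e+09 K^4
T = 284.3296 K = 11.1796 C

11.1796 degrees Celsius


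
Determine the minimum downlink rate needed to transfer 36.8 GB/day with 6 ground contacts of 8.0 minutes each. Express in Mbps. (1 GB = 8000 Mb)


total contact time = 6 * 8.0 * 60 = 2880.0000 s
data = 36.8 GB = 294400.0000 Mb
rate = 294400.0000 / 2880.0000 = 102.2222 Mbps

102.2222 Mbps


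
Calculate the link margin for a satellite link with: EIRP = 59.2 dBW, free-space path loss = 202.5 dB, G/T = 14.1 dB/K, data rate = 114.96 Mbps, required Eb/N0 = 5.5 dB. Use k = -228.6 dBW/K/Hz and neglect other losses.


C/N0 = EIRP - FSPL + G/T - k = 59.2 - 202.5 + 14.1 - (-228.6)
C/N0 = 99.4000 dB-Hz
R_b = 114.96 Mbps = 1.1496e+08 bps -> 10*log10(R_b) = 80.6055 dB-Hz
Eb/N0 = C/N0 - 10*log10(R_b) = 99.4000 - 80.6055 = 18.7945 dB
Margin = Eb/N0 - Eb/N0_req = 18.7945 - 5.5 = 13.2945 dB (link closes)

13.2945 dB


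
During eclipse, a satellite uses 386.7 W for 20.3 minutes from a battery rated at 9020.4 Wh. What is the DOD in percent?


E_used = P * t / 60 = 386.7 * 20.3 / 60 = 130.8335 Wh
DOD = E_used / E_total * 100 = 130.8335 / 9020.4 * 100
DOD = 1.4504 %

1.4504 %


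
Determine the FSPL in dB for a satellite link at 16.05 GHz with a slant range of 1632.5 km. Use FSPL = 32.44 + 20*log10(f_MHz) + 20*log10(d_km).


f = 16.05 GHz = 16050.0000 MHz
d = 1632.5 km
FSPL = 32.44 + 20*log10(16050.0000) + 20*log10(1632.5)
FSPL = 32.44 + 84.1095 + 64.2571
FSPL = 180.8066 dB

180.8066 dB


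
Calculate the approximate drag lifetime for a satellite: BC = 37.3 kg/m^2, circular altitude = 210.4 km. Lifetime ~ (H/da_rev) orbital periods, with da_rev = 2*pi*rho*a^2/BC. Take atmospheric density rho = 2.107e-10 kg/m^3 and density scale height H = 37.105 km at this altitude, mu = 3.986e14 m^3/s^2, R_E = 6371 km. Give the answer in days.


a = R_E + alt = 6581.4000 km = 6.5814e+06 m
da_rev = 2*pi*rho*a^2/BC = 2*pi*2.107e-10*(6.5814e+06)^2/37.3 = 1537.347854 m per revolution
N = H/da_rev = 37105.0000 m / 1537.347854 m = 24.1357 revolutions
P = 2*pi*sqrt(a^3/mu) = 5313.5975 s
lifetime = N*P = 24.1357 * 5313.5975 = 128247.5099 s = 1.4843 days

1.4843 days


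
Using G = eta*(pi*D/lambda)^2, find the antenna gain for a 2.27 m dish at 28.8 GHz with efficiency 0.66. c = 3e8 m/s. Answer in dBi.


lambda = c/f = 3e8 / 2.88e+10 = 0.01041667 m
G = eta*(pi*D/lambda)^2 = 0.66*(pi*2.27/0.01041667)^2
G = 309341.2680 (linear)
G = 10*log10(309341.2680) = 54.9044 dBi

54.9044 dBi


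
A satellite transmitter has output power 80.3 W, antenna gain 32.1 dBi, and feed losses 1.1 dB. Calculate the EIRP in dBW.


Pt = 80.3 W = 19.0472 dBW
EIRP = Pt_dBW + Gt - losses = 19.0472 + 32.1 - 1.1 = 50.0472 dBW

50.0472 dBW


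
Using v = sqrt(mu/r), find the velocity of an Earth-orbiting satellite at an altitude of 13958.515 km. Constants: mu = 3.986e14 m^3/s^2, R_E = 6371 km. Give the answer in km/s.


r = R_E + alt = 6371.0 + 13958.515 = 20329.5150 km = 2.0329515e+07 m
v = sqrt(mu/r) = sqrt(3.986e14 / 2.0329515e+07) = 4427.9748 m/s = 4.4280 km/s

4.4280 km/s


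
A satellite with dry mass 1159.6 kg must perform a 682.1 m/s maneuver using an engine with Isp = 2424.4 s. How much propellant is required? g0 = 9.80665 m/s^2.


ve = Isp * g0 = 2424.4 * 9.80665 = 23775.242260 m/s
mass ratio = exp(dv/ve) = exp(682.1/23775.242260) = 1.02910502
m_prop = m_dry * (mr - 1) = 1159.6 * (1.02910502 - 1)
m_prop = 33.7502 kg

33.7502 kg


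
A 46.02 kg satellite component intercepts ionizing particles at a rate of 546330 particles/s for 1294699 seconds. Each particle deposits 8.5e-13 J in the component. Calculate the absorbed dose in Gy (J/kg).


Total energy deposited = rate * time * E_per
  = 546330 * 1294699 * 8.5e-13 = 0.601233 J
Dose = E_total / mass = 0.601233 / 46.02
Dose = 0.0130646 Gy

0.0131 Gy


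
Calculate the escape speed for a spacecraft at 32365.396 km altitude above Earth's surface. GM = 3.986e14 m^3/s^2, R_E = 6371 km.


r = 6371.0 + 32365.396 = 38736.3960 km = 3.8736396e+07 m
v_esc = sqrt(2*mu/r) = sqrt(2*3.986e14 / 3.8736396e+07)
v_esc = 4536.5326 m/s = 4.5365 km/s

4.5365 km/s


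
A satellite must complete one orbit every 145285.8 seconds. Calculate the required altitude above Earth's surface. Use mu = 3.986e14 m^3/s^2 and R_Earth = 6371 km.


T = 145285.8 s
r = (mu*T^2/(4*pi^2))^(1/3) = (3.986e14 * 145285.8^2 / (4*pi^2))^(1/3)
r = 5.9732125e+07 m = 59732.1250 km
alt = r - R_E = 59732.1250 - 6371 = 53361.1250 km

53361.1250 km


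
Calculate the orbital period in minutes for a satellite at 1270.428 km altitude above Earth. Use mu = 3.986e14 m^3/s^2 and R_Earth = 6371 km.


r = 7641.4280 km = 7.641428e+06 m
T = 2*pi*sqrt(r^3/mu) = 2*pi*sqrt(4.4619385e+20 / 3.986e14)
T = 6647.7244 s = 110.7954 min

110.7954 minutes


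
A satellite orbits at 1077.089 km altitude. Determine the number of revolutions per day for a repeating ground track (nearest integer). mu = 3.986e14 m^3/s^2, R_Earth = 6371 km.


r = 7.448089e+06 m
T = 2*pi*sqrt(r^3/mu) = 6397.0318 s = 106.6172 min
revs/day = 1440 / 106.6172 = 13.5063
Rounded: 14 revolutions per day

14 revolutions per day


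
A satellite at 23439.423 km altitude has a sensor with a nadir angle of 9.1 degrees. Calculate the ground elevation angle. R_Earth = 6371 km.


r = R_E + alt = 29810.4230 km
Law of sines in the satellite / Earth-center / ground-point triangle:
  sin(nadir)/R_E = sin(90 + el)/r  =>  cos(el) = (r/R_E)*sin(nadir)
cos(el) = (29810.4230 / 6371.0000) * sin(9.1 deg) = 0.7400344
el = arccos(0.7400344) = 42.2657 deg
(Earth-central angle = 90 - nadir - el = 38.6343 deg)

42.2657 degrees


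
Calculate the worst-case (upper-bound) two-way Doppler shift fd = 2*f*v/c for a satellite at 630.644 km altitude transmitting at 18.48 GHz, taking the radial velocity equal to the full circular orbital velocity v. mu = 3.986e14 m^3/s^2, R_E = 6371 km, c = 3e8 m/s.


r = 7.001644e+06 m
v = sqrt(mu/r) = 7545.1631 m/s (worst-case radial velocity)
f = 18.48 GHz = 1.848e+10 Hz
fd = 2*f*v/c = 2*1.848e+10*7545.1631/3.0e+08
fd = 929564.0992 Hz

929564.0992 Hz


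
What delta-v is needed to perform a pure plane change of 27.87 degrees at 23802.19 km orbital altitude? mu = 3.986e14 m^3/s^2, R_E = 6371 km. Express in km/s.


r = 30173.1900 km = 3.017319e+07 m
V = sqrt(mu/r) = 3634.6118 m/s
di = 27.87 deg = 0.4864233 rad
dV = 2*V*sin(di/2) = 2*3634.6118*sin(0.2432116)
dV = 1750.5815 m/s = 1.7506 km/s

1.7506 km/s


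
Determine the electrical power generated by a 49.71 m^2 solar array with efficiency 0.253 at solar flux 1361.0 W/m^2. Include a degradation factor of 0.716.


P = area * eta * S * degradation
P = 49.71 * 0.253 * 1361.0 * 0.716
P = 12255.6241 W

12255.6241 W


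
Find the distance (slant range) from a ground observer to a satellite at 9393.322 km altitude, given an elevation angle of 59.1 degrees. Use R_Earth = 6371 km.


h = 9393.322 km, el = 59.1 deg
d = -R_E*sin(el) + sqrt((R_E*sin(el))^2 + 2*R_E*h + h^2)
d = -6371.0000*sin(1.0315) + sqrt((6371.0000*0.8580649)^2 + 2*6371.0000*9393.322 + 9393.322^2)
d = 9954.3372 km

9954.3372 km


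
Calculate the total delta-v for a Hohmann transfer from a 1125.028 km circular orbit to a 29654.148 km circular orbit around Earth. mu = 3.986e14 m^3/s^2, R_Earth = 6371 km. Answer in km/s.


r1 = 7496.0280 km = 7.496028e+06 m
r2 = 36025.1480 km = 3.6025148e+07 m
dv1 = sqrt(mu/r1)*(sqrt(2*r2/(r1+r2)) - 1) = 2090.4370 m/s
dv2 = sqrt(mu/r2)*(1 - sqrt(2*r1/(r1+r2))) = 1374.0356 m/s
total dv = |dv1| + |dv2| = 2090.4370 + 1374.0356 = 3464.4725 m/s = 3.4645 km/s

3.4645 km/s


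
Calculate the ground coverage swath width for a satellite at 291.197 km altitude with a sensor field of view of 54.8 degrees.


FOV = 54.8 deg = 0.9564404 rad
swath = 2 * alt * tan(FOV/2) = 2 * 291.197 * tan(0.4782202)
swath = 2 * 291.197 * 0.5183508
swath = 301.8844 km

301.8844 km


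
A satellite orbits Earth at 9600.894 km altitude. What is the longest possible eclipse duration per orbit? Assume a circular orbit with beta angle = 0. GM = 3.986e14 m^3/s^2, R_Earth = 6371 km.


r = 15971.8940 km
T = 334.8071 min
Eclipse fraction = arcsin(R_E/r)/pi = arcsin(6371.0000/15971.8940)/pi
= arcsin(0.3988882)/pi = 0.1306038
Eclipse duration = 0.1306038 * 334.8071 = 43.7271 min

43.7271 minutes


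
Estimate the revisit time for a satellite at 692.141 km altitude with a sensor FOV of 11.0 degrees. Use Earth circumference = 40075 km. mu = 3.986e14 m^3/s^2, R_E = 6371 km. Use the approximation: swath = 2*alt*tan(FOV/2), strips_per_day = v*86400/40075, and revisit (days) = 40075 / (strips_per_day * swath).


swath = 2*692.141*tan(0.09599311) = 133.2912 km
v = sqrt(mu/r) = 7512.2444 m/s = 7.5122 km/s
strips/day = v*86400/40075 = 7.5122*86400/40075 = 16.1961
coverage/day = strips * swath = 16.1961 * 133.2912 = 2158.7949 km
revisit = 40075 / 2158.7949 = 18.5636 days

18.5636 days


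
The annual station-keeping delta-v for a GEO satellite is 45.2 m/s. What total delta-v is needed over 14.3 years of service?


dV = rate * years = 45.2 * 14.3
dV = 646.3600 m/s

646.3600 m/s


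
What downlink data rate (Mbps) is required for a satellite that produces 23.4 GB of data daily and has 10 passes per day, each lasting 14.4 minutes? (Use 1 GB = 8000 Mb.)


total contact time = 10 * 14.4 * 60 = 8640.0000 s
data = 23.4 GB = 187200.0000 Mb
rate = 187200.0000 / 8640.0000 = 21.6667 Mbps

21.6667 Mbps


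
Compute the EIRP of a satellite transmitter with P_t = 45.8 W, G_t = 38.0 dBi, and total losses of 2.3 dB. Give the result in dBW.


Pt = 45.8 W = 16.6087 dBW
EIRP = Pt_dBW + Gt - losses = 16.6087 + 38.0 - 2.3 = 52.3087 dBW

52.3087 dBW


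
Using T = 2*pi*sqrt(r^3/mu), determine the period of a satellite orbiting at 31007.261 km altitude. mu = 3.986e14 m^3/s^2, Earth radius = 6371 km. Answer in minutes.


r = 37378.2610 km = 3.7378261e+07 m
T = 2*pi*sqrt(r^3/mu) = 2*pi*sqrt(5.2222454e+22 / 3.986e14)
T = 71918.3739 s = 1198.6396 min

1198.6396 minutes


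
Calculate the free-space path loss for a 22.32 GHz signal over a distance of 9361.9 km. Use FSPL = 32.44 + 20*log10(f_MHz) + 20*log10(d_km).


f = 22.32 GHz = 22320.0000 MHz
d = 9361.9 km
FSPL = 32.44 + 20*log10(22320.0000) + 20*log10(9361.9)
FSPL = 32.44 + 86.9739 + 79.4273
FSPL = 198.8412 dB

198.8412 dB


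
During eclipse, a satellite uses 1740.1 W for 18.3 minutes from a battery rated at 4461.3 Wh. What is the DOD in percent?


E_used = P * t / 60 = 1740.1 * 18.3 / 60 = 530.7305 Wh
DOD = E_used / E_total * 100 = 530.7305 / 4461.3 * 100
DOD = 11.8963 %

11.8963 %


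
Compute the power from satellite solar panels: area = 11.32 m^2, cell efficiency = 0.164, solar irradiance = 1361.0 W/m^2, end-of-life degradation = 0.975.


P = area * eta * S * degradation
P = 11.32 * 0.164 * 1361.0 * 0.975
P = 2463.5025 W

2463.5025 W


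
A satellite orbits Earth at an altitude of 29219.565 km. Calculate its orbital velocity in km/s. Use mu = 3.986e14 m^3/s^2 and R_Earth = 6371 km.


r = R_E + alt = 6371.0 + 29219.565 = 35590.5650 km = 3.5590565e+07 m
v = sqrt(mu/r) = sqrt(3.986e14 / 3.5590565e+07) = 3346.5800 m/s = 3.3466 km/s

3.3466 km/s


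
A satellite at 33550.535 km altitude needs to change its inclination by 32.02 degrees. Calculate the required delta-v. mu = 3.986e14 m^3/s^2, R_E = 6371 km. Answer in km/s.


r = 39921.5350 km = 3.9921535e+07 m
V = sqrt(mu/r) = 3159.8396 m/s
di = 32.02 deg = 0.5588544 rad
dV = 2*V*sin(di/2) = 2*3159.8396*sin(0.2794272)
dV = 1742.9999 m/s = 1.7430 km/s

1.7430 km/s


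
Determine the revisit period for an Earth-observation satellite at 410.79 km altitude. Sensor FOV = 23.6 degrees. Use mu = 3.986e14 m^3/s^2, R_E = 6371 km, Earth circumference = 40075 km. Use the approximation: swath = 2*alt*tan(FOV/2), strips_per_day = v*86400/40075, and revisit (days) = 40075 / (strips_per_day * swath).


swath = 2*410.79*tan(0.2059489) = 171.6370 km
v = sqrt(mu/r) = 7666.4883 m/s = 7.6665 km/s
strips/day = v*86400/40075 = 7.6665*86400/40075 = 16.5286
coverage/day = strips * swath = 16.5286 * 171.6370 = 2836.9234 km
revisit = 40075 / 2836.9234 = 14.1262 days

14.1262 days


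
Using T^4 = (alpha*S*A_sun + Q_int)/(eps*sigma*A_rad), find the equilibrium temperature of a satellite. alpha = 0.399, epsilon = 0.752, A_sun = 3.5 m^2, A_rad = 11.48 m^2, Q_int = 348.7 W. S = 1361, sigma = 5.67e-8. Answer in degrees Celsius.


Numerator = alpha*S*A_sun + Q_int = 0.399*1361*3.5 + 348.7 = 2249.3365 W
Denominator = eps*sigma*A_rad = 0.752*5.67e-8*11.48 = 4.8948883e-07 W/K^4
T^4 = 4.5952764e+09 K^4
T = 260.3622 K = -12.7878 C

-12.7878 degrees Celsius


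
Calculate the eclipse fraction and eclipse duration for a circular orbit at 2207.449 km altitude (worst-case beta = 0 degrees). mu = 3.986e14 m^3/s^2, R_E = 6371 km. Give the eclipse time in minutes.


r = 8578.4490 km
T = 131.7872 min
Eclipse fraction = arcsin(R_E/r)/pi = arcsin(6371.0000/8578.4490)/pi
= arcsin(0.742675)/pi = 0.2664433
Eclipse duration = 0.2664433 * 131.7872 = 35.1138 min

35.1138 minutes


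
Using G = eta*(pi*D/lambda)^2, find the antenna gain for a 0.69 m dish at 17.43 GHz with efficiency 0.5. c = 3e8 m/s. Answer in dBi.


lambda = c/f = 3e8 / 1.743e+10 = 0.0172117 m
G = eta*(pi*D/lambda)^2 = 0.5*(pi*0.69/0.0172117)^2
G = 7930.8584 (linear)
G = 10*log10(7930.8584) = 38.9932 dBi

38.9932 dBi


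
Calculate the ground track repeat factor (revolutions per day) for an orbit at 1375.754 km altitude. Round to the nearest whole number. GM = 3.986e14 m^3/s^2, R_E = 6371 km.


r = 7.746754e+06 m
T = 2*pi*sqrt(r^3/mu) = 6785.6408 s = 113.0940 min
revs/day = 1440 / 113.0940 = 12.7328
Rounded: 13 revolutions per day

13 revolutions per day


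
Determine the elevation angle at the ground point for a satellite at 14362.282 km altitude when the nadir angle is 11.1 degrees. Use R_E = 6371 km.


r = R_E + alt = 20733.2820 km
Law of sines in the satellite / Earth-center / ground-point triangle:
  sin(nadir)/R_E = sin(90 + el)/r  =>  cos(el) = (r/R_E)*sin(nadir)
cos(el) = (20733.2820 / 6371.0000) * sin(11.1 deg) = 0.6265284
el = arccos(0.6265284) = 51.2055 deg
(Earth-central angle = 90 - nadir - el = 27.6945 deg)

51.2055 degrees


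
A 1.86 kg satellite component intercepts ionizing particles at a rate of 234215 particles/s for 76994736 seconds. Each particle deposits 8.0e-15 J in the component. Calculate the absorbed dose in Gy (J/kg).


Total energy deposited = rate * time * E_per
  = 234215 * 76994736 * 8.0e-15 = 0.1442666 J
Dose = E_total / mass = 0.1442666 / 1.86
Dose = 0.07756268 Gy

0.0776 Gy


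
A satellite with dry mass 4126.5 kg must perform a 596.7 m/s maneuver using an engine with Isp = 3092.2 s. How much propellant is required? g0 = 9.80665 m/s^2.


ve = Isp * g0 = 3092.2 * 9.80665 = 30324.123130 m/s
mass ratio = exp(dv/ve) = exp(596.7/30324.123130) = 1.01987228
m_prop = m_dry * (mr - 1) = 4126.5 * (1.01987228 - 1)
m_prop = 82.0030 kg

82.0030 kg


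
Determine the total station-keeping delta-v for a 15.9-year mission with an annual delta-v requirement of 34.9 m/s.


dV = rate * years = 34.9 * 15.9
dV = 554.9100 m/s

554.9100 m/s


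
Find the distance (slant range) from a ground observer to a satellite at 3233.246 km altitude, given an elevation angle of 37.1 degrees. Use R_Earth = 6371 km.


h = 3233.246 km, el = 37.1 deg
d = -R_E*sin(el) + sqrt((R_E*sin(el))^2 + 2*R_E*h + h^2)
d = -6371.0000*sin(0.6475172) + sqrt((6371.0000*0.603208)^2 + 2*6371.0000*3233.246 + 3233.246^2)
d = 4306.8602 km

4306.8602 km


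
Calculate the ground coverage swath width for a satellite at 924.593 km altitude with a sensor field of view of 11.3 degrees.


FOV = 11.3 deg = 0.1972222 rad
swath = 2 * alt * tan(FOV/2) = 2 * 924.593 * tan(0.0986111)
swath = 2 * 924.593 * 0.09893199
swath = 182.9436 km

182.9436 km


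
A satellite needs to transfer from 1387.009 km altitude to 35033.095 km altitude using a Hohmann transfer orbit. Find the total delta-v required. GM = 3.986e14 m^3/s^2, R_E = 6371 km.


r1 = 7758.0090 km = 7.758009e+06 m
r2 = 41404.0950 km = 4.1404095e+07 m
dv1 = sqrt(mu/r1)*(sqrt(2*r2/(r1+r2)) - 1) = 2134.9006 m/s
dv2 = sqrt(mu/r2)*(1 - sqrt(2*r1/(r1+r2))) = 1359.6531 m/s
total dv = |dv1| + |dv2| = 2134.9006 + 1359.6531 = 3494.5538 m/s = 3.4946 km/s

3.4946 km/s


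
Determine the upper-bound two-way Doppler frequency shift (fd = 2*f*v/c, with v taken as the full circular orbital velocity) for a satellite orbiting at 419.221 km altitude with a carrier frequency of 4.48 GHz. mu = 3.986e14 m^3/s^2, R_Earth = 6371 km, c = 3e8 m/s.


r = 6.790221e+06 m
v = sqrt(mu/r) = 7661.7273 m/s (worst-case radial velocity)
f = 4.48 GHz = 4.48e+09 Hz
fd = 2*f*v/c = 2*4.48e+09*7661.7273/3.0e+08
fd = 228830.2565 Hz

228830.2565 Hz


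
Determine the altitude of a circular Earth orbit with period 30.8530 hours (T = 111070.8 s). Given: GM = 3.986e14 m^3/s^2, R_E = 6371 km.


T = 111070.8 s
r = (mu*T^2/(4*pi^2))^(1/3) = (3.986e14 * 111070.8^2 / (4*pi^2))^(1/3)
r = 4.9941217e+07 m = 49941.2168 km
alt = r - R_E = 49941.2168 - 6371 = 43570.2168 km

43570.2168 km


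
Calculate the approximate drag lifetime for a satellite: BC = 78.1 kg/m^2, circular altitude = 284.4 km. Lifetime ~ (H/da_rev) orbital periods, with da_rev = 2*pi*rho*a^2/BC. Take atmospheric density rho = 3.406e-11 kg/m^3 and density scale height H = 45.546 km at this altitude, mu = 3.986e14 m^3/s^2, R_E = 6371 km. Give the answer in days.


a = R_E + alt = 6655.4000 km = 6.6554e+06 m
da_rev = 2*pi*rho*a^2/BC = 2*pi*3.406e-11*(6.6554e+06)^2/78.1 = 121.372921 m per revolution
N = H/da_rev = 45546.0000 m / 121.372921 m = 375.2567 revolutions
P = 2*pi*sqrt(a^3/mu) = 5403.4665 s
lifetime = N*P = 375.2567 * 5403.4665 = 2.0276869e+06 s = 23.4686 days

23.4686 days
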